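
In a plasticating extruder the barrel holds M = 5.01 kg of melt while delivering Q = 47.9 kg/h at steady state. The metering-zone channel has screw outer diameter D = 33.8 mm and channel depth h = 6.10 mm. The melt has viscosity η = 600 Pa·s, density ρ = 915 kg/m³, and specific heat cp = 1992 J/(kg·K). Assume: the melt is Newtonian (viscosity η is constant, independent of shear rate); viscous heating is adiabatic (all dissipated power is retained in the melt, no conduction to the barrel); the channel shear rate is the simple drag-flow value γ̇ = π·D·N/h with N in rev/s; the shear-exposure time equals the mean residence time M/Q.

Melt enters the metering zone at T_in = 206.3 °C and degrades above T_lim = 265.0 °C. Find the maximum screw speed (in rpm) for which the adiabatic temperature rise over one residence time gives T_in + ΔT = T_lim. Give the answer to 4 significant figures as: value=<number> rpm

Throughput in SI: Q_s = 47.9 kg/h ÷ 3600 s/h = 0.0133056 kg/s
t_res = M / Q_s = 5.01 ÷ 0.0133056 = 376.534 s
Convert to metres: D = 0.0338 m, h = 0.0061 m
ΔT_a = T_lim − T_in = 265.0 − 206.3 = 58.7 K
Invert ΔT = ηγ̇²t_res/(ρcp) for γ̇: γ̇_max² = ΔT_a ρ cp / (η t_res) = 58.7·915·1992 / (600·376.534) = 473.579 s⁻²
γ̇_max = sqrt(473.579) = 21.7619 s⁻¹
N_max = γ̇_max h / (πD) = 21.7619·0.0061/(π·0.0338) = 1.25014 rev/s → ×60 = 75.0086 rpm

value=75.01 rpm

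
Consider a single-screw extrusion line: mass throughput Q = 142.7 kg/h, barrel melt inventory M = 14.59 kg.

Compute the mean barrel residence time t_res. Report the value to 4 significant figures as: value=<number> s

Throughput in SI: Q_s = 142.7 kg/h ÷ 3600 s/h = 0.0396389 kg/s
t_res = M / Q_s = 14.59 ÷ 0.0396389 = 368.073 s

value=368.1 s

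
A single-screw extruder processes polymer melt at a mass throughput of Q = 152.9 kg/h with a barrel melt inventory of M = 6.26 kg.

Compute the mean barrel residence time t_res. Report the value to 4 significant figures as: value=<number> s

value=147.4 s

Convert throughput: Q = 152.9 kg/h = 152.9/3600 = 0.0424722 kg/s
t_res = M / Q_s = 6.26 ÷ 0.0424722 = 147.39 s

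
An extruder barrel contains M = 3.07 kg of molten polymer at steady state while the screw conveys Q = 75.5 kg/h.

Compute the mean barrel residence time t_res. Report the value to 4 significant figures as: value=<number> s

Throughput in SI: Q_s = 75.5 kg/h ÷ 3600 s/h = 0.0209722 kg/s
t_res = M / Q_s = 3.07 / 0.0209722 = 146.384 s

value=146.4 s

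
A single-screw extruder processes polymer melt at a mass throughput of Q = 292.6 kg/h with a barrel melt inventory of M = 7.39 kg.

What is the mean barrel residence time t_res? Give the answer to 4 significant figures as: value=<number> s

value=90.92 s

Throughput in SI: Q_s = 292.6 kg/h ÷ 3600 s/h = 0.0812778 kg/s
t_res = M / Q_s = 7.39 ÷ 0.0812778 = 90.9228 s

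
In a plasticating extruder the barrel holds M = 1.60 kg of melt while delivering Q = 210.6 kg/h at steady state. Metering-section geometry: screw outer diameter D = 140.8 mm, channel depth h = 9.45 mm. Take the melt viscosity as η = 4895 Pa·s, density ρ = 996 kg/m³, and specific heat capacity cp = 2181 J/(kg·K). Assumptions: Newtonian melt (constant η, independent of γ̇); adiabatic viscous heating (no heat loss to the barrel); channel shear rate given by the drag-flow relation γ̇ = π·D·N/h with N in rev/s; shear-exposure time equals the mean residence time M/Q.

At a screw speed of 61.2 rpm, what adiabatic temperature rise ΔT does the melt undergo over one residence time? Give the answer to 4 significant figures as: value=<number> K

Throughput in SI: Q_s = 210.6 kg/h ÷ 3600 s/h = 0.0585 kg/s
t_res = M / Q_s = 1.60 / 0.0585 = 27.3504 s
D = 140.8 mm = 0.1408 m;  h = 9.45 mm = 0.00945 m;  N = 61.2 rpm / 60 = 1.02 rev/s
Shear rate: γ̇ = πDN/h = π·0.1408·1.02/0.00945 = 47.7442 s⁻¹
ΔT = η·γ̇²·t_res/(ρ·cp) = [4895 × 47.7442² × 27.3504] / [996 × 2181] = 140.489 K

value=140.5 K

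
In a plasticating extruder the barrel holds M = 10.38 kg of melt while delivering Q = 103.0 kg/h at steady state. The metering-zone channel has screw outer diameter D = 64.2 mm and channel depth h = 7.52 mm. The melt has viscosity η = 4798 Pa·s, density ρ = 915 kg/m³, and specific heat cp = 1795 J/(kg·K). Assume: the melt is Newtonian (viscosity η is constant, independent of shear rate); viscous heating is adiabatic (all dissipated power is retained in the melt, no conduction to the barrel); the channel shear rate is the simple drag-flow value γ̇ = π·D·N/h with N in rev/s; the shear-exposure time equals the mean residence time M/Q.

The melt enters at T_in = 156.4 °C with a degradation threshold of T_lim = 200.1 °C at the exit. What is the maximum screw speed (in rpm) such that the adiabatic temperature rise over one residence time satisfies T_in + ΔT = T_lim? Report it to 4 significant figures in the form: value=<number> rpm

Throughput in SI: Q_s = 103.0 kg/h ÷ 3600 s/h = 0.0286111 kg/s
t_res = M / Q_s = 10.38 / 0.0286111 = 362.796 s
Geometry in SI: D = 64.2 mm → 0.0642 m, h = 7.52 mm → 0.00752 m
Allowable rise: ΔT_a = T_lim − T_in = 200.1 − 156.4 = 43.7 K
Invert ΔT = ηγ̇²t_res/(ρcp) for γ̇: γ̇_max² = ΔT_a ρ cp / (η t_res) = 43.7·915·1795 / (4798·362.796) = 41.2329 s⁻²
γ̇_max = √41.2329 = 6.42129 s⁻¹
N_max = γ̇_max·h / (π·D) = 6.42129 · 0.00752 / (π · 0.0642) = 0.239417 rev/s = 14.365 rpm

value=14.37 rpm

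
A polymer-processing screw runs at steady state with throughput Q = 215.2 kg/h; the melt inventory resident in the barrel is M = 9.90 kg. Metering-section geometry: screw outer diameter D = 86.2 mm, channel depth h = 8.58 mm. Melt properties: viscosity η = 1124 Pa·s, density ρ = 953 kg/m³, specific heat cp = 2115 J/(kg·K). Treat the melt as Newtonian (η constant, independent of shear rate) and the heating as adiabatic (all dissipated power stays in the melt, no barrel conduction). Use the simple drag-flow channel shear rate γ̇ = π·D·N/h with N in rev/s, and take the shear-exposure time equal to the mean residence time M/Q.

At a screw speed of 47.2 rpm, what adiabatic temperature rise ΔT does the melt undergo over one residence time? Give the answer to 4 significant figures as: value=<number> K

value=56.94 K

Q_s = Q / 3600 = 215.2 / 3600 = 0.0597778 kg/s
t_res = M / Q_s = 9.90 ÷ 0.0597778 = 165.613 s
D = 86.2 mm = 0.0862 m;  h = 8.58 mm = 0.00858 m;  N = 47.2 rpm / 60 = 0.786667 rev/s
γ̇ = π D N / h = (π)(0.0862)(0.786667) / 0.00858 = 24.8291 s⁻¹
ΔT = η·γ̇²·t_res/(ρ·cp) = [1124 × 24.8291² × 165.613] / [953 × 2115] = 56.935 K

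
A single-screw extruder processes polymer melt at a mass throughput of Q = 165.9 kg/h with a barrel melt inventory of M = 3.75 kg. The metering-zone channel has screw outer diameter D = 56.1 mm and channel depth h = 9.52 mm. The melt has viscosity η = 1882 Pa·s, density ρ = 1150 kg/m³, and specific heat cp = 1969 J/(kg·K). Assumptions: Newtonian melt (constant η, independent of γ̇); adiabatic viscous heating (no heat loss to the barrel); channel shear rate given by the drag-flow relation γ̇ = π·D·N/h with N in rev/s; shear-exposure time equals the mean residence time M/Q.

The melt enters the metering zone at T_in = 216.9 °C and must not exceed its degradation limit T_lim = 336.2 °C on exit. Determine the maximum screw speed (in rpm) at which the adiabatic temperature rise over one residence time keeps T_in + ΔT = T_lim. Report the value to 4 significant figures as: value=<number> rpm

value=136.1 rpm

Throughput in SI: Q_s = 165.9 kg/h ÷ 3600 s/h = 0.0460833 kg/s
t_res = M / Q_s = 3.75 ÷ 0.0460833 = 81.3743 s
D = 56.1 mm = 0.0561 m;  h = 9.52 mm = 0.00952 m
ΔT_a = T_lim − T_in = 336.2 − 216.9 = 119.3 K
γ̇_max² = ΔT_a·ρ·cp / (η·t_res) = [119.3 × 1150 × 1969] / [1882 × 81.3743] = 1763.91 s⁻²
γ̇_max = sqrt(1763.91) = 41.999 s⁻¹
Solve γ̇ = πDN/h for N: N_max = γ̇_max·h/(π·D) = 41.999 × 0.00952 / (π × 0.0561) = 2.26863 rev/s = 136.118 rpm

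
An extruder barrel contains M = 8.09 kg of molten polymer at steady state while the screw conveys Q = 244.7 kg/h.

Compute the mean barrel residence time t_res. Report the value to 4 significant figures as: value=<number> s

Throughput in SI: Q_s = 244.7 kg/h ÷ 3600 s/h = 0.0679722 kg/s
Mean residence time: t_res = M/Q_s = 8.09 kg / 0.0679722 kg/s = 119.019 s

value=119.0 s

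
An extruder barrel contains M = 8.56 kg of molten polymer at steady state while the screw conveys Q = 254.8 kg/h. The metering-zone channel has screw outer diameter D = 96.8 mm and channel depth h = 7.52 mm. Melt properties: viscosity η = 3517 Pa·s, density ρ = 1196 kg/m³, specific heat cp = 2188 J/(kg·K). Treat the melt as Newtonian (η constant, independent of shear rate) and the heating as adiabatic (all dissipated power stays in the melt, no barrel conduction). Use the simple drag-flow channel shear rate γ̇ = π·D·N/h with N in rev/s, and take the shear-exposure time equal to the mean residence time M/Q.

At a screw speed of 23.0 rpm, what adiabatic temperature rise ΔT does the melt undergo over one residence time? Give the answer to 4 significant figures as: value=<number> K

value=39.06 K

Q_s = Q / 3600 = 254.8 / 3600 = 0.0707778 kg/s
Mean residence time: t_res = M/Q_s = 8.56 kg / 0.0707778 kg/s = 120.942 s
Convert to SI: D = 0.0968 m, h = 0.00752 m, N = 23.0/60 = 0.383333 rev/s
Shear rate: γ̇ = πDN/h = π·0.0968·0.383333/0.00752 = 15.5019 s⁻¹
ΔT = η·γ̇²·t_res / (ρ·cp) = 3517 · (15.5019)² · 120.942 / (1196 · 2188) = 39.0606 K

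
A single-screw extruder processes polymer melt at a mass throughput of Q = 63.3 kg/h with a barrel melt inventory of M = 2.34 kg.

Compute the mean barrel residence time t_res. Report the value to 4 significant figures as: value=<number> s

Q_s = Q / 3600 = 63.3 / 3600 = 0.0175833 kg/s
t_res = M / Q_s = 2.34 / 0.0175833 = 133.081 s

value=133.1 s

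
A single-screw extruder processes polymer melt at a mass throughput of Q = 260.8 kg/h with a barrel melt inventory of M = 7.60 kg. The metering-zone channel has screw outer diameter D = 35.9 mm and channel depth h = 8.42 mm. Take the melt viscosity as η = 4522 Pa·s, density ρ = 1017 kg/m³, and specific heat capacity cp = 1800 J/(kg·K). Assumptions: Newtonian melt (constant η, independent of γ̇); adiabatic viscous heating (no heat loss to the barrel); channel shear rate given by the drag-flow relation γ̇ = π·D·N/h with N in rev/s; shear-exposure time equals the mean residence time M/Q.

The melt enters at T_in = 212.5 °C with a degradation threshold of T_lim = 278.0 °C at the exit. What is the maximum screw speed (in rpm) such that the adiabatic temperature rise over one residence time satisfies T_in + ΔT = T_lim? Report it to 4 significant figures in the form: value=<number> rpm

value=71.21 rpm

Convert throughput: Q = 260.8 kg/h = 260.8/3600 = 0.0724444 kg/s
t_res = M / Q_s = 7.60 ÷ 0.0724444 = 104.908 s
Geometry in SI: D = 35.9 mm → 0.0359 m, h = 8.42 mm → 0.00842 m
ΔT_a = T_lim − T_in = 278.0 °C − 212.5 °C = 65.5 K
Invert ΔT = ηγ̇²t_res/(ρcp) for γ̇: γ̇_max² = ΔT_a ρ cp / (η t_res) = 65.5·1017·1800 / (4522·104.908) = 252.753 s⁻²
γ̇_max = √252.753 = 15.8982 s⁻¹
Solve γ̇ = πDN/h for N: N_max = γ̇_max·h/(π·D) = 15.8982 × 0.00842 / (π × 0.0359) = 1.1869 rev/s = 71.2142 rpm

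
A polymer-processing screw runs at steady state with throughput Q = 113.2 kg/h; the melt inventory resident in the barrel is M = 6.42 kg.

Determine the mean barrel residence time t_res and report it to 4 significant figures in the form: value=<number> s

value=204.2 s

Q_s = Q / 3600 = 113.2 / 3600 = 0.0314444 kg/s
t_res = M / Q_s = 6.42 ÷ 0.0314444 = 204.17 s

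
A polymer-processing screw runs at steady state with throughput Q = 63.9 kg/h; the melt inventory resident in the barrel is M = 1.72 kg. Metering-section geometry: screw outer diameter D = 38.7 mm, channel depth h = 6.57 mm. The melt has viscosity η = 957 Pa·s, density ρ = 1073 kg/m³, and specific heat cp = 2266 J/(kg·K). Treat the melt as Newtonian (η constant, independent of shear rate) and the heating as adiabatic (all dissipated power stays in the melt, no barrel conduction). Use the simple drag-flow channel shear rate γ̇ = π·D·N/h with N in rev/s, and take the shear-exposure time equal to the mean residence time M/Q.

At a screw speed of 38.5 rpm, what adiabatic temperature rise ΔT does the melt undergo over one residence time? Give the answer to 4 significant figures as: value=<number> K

Convert throughput: Q = 63.9 kg/h = 63.9/3600 = 0.01775 kg/s
t_res = M / Q_s = 1.72 ÷ 0.01775 = 96.9014 s
Geometry in metres: D = 38.7 mm → 0.0387 m, h = 6.57 mm → 0.00657 m; screw speed N = 38.5 rpm = 0.641667 rev/s
Shear rate: γ̇ = πDN/h = π·0.0387·0.641667/0.00657 = 11.8742 s⁻¹
ΔT = η·γ̇²·t_res / (ρ·cp) = 957 · (11.8742)² · 96.9014 / (1073 · 2266) = 5.37765 K

value=5.378 K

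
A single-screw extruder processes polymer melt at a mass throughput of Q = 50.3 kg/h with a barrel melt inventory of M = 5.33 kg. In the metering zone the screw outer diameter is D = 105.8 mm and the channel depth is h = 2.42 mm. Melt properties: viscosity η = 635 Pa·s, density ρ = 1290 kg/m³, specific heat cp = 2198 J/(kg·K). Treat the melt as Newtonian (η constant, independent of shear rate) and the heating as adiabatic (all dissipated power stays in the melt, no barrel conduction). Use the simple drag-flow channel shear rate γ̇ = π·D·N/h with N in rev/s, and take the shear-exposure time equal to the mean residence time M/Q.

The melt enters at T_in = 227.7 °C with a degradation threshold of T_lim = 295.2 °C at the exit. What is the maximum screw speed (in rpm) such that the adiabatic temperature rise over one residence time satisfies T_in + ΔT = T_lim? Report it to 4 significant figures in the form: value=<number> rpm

value=12.28 rpm

Throughput in SI: Q_s = 50.3 kg/h ÷ 3600 s/h = 0.0139722 kg/s
Mean residence time: t_res = M/Q_s = 5.33 kg / 0.0139722 kg/s = 381.471 s
Convert to metres: D = 0.1058 m, h = 0.00242 m
ΔT_a = T_lim − T_in = 295.2 − 227.7 = 67.5 K
γ̇_max² = ΔT_a·ρ·cp/(η·t_res) = 67.5·1290·2198/(635·381.471) = 790.107 s⁻²
Take the square root: γ̇_max = √(790.107) = 28.1088 s⁻¹
N_max = γ̇_max h / (πD) = 28.1088·0.00242/(π·0.1058) = 0.204655 rev/s → ×60 = 12.2793 rpm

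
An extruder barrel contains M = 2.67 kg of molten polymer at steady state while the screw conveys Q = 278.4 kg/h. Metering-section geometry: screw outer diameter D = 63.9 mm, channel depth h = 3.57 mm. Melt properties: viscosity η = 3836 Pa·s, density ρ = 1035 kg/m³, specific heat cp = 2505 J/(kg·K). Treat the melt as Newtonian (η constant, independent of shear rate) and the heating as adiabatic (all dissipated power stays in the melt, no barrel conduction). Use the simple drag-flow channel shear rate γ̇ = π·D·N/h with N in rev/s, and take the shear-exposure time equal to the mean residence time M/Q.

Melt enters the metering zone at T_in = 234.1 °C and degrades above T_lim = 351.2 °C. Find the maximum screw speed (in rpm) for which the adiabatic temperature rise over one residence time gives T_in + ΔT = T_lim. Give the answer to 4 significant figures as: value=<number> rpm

value=51.09 rpm

Q_s = Q / 3600 = 278.4 / 3600 = 0.0773333 kg/s
Mean residence time: t_res = M/Q_s = 2.67 kg / 0.0773333 kg/s = 34.5259 s
Convert to metres: D = 0.0639 m, h = 0.00357 m
Allowable rise: ΔT_a = T_lim − T_in = 351.2 − 234.1 = 117.1 K
γ̇_max² = ΔT_a·ρ·cp/(η·t_res) = 117.1·1035·2505/(3836·34.5259) = 2292.35 s⁻²
γ̇_max = sqrt(2292.35) = 47.8785 s⁻¹
N_max = γ̇_max·h / (π·D) = 47.8785 · 0.00357 / (π · 0.0639) = 0.851449 rev/s = 51.0869 rpm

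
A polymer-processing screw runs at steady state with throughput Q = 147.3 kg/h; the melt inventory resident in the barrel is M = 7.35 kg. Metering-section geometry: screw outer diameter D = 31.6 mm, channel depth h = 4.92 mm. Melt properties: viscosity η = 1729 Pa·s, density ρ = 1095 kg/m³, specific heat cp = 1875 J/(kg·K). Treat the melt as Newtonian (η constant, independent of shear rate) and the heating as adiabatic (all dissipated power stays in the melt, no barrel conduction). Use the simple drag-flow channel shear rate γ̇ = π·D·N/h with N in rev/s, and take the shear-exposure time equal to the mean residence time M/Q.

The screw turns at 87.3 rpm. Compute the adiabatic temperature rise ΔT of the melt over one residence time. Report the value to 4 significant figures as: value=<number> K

Throughput in SI: Q_s = 147.3 kg/h ÷ 3600 s/h = 0.0409167 kg/s
t_res = M / Q_s = 7.35 ÷ 0.0409167 = 179.633 s
D = 31.6 mm = 0.0316 m;  h = 4.92 mm = 0.00492 m;  N = 87.3 rpm / 60 = 1.455 rev/s
Shear rate: γ̇ = πDN/h = π·0.0316·1.455/0.00492 = 29.3586 s⁻¹
ΔT = η·γ̇²·t_res / (ρ·cp) = 1729 · (29.3586)² · 179.633 / (1095 · 1875) = 130.388 K

value=130.4 K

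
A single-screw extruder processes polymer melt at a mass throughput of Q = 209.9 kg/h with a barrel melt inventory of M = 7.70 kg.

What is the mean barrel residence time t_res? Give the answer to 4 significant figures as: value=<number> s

value=132.1 s

Convert throughput: Q = 209.9 kg/h = 209.9/3600 = 0.0583056 kg/s
Mean residence time: t_res = M/Q_s = 7.70 kg / 0.0583056 kg/s = 132.063 s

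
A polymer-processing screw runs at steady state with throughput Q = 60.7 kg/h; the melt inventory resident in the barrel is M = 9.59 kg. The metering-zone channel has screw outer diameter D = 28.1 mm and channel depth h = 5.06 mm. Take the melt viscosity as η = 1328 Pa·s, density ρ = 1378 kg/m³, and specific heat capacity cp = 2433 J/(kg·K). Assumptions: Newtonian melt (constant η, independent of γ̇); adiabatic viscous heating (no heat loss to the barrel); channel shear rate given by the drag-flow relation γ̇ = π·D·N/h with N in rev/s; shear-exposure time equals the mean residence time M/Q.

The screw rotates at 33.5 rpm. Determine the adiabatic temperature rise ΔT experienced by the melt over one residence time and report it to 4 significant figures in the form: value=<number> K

Throughput in SI: Q_s = 60.7 kg/h ÷ 3600 s/h = 0.0168611 kg/s
t_res = M / Q_s = 9.59 / 0.0168611 = 568.764 s
D = 28.1 mm = 0.0281 m;  h = 5.06 mm = 0.00506 m;  N = 33.5 rpm / 60 = 0.558333 rev/s
γ̇ = π·D·N / h = π · 0.0281 · 0.558333 / 0.00506 = 9.7409 s⁻¹
Adiabatic rise: ΔT = η γ̇² t_res / (ρ cp) = 1328·(9.7409)²·568.764 / (1378·2433) = 21.3766 K

value=21.38 K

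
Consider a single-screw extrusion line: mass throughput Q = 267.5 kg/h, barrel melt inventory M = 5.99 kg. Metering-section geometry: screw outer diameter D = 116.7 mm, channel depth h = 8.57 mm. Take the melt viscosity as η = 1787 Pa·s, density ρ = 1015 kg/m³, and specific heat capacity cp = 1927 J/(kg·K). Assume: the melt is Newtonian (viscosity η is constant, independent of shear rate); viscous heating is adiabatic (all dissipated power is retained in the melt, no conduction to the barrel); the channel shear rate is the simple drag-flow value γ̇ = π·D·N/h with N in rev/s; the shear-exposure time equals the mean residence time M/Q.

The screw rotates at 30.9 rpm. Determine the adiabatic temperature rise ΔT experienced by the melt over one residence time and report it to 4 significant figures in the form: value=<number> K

Convert throughput: Q = 267.5 kg/h = 267.5/3600 = 0.0743056 kg/s
t_res = M / Q_s = 5.99 ÷ 0.0743056 = 80.6131 s
D = 116.7 mm = 0.1167 m;  h = 8.57 mm = 0.00857 m;  N = 30.9 rpm / 60 = 0.515 rev/s
Shear rate: γ̇ = πDN/h = π·0.1167·0.515/0.00857 = 22.0317 s⁻¹
Adiabatic rise: ΔT = η γ̇² t_res / (ρ cp) = 1787·(22.0317)²·80.6131 / (1015·1927) = 35.75 K

value=35.75 K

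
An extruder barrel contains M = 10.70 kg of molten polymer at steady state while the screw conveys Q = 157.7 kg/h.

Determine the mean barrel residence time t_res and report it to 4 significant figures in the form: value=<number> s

value=244.3 s

Convert throughput: Q = 157.7 kg/h = 157.7/3600 = 0.0438056 kg/s
t_res = M / Q_s = 10.70 / 0.0438056 = 244.261 s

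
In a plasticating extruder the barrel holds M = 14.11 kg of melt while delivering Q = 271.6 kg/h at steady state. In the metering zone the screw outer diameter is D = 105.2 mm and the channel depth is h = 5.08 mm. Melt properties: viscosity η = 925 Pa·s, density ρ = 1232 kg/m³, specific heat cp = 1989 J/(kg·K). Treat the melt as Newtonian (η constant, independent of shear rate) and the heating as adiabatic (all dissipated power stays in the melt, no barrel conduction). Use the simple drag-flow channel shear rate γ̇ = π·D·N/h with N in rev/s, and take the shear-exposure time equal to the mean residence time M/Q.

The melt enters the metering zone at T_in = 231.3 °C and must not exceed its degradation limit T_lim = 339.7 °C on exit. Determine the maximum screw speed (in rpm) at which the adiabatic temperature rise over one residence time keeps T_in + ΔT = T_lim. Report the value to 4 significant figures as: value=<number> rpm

Convert throughput: Q = 271.6 kg/h = 271.6/3600 = 0.0754444 kg/s
t_res = M / Q_s = 14.11 / 0.0754444 = 187.025 s
Geometry in SI: D = 105.2 mm → 0.1052 m, h = 5.08 mm → 0.00508 m
ΔT_a = T_lim − T_in = 339.7 °C − 231.3 °C = 108.4 K
Invert ΔT = ηγ̇²t_res/(ρcp) for γ̇: γ̇_max² = ΔT_a ρ cp / (η t_res) = 108.4·1232·1989 / (925·187.025) = 1535.44 s⁻²
γ̇_max = sqrt(1535.44) = 39.1847 s⁻¹
N_max = γ̇_max h / (πD) = 39.1847·0.00508/(π·0.1052) = 0.602303 rev/s → ×60 = 36.1382 rpm

value=36.14 rpm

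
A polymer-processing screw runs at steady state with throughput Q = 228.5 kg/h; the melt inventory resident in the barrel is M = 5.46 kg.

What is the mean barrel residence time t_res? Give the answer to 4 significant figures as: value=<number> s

value=86.02 s

Throughput in SI: Q_s = 228.5 kg/h ÷ 3600 s/h = 0.0634722 kg/s
t_res = M / Q_s = 5.46 ÷ 0.0634722 = 86.0219 s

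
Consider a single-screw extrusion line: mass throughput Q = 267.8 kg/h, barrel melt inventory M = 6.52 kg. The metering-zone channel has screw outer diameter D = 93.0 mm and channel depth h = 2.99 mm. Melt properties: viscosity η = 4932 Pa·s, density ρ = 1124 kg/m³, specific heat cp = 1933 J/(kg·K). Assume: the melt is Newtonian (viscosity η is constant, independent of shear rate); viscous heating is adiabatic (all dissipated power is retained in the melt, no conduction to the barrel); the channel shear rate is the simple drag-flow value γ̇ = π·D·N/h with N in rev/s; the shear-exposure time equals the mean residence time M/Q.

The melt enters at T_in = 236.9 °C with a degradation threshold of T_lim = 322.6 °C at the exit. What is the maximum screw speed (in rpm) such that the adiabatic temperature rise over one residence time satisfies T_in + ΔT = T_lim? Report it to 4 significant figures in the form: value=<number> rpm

Q_s = Q / 3600 = 267.8 / 3600 = 0.0743889 kg/s
Mean residence time: t_res = M/Q_s = 6.52 kg / 0.0743889 kg/s = 87.6475 s
Geometry in SI: D = 93.0 mm → 0.093 m, h = 2.99 mm → 0.00299 m
ΔT_a = T_lim − T_in = 322.6 °C − 236.9 °C = 85.7 K
γ̇_max² = ΔT_a·ρ·cp/(η·t_res) = 85.7·1124·1933/(4932·87.6475) = 430.741 s⁻²
Take the square root: γ̇_max = √(430.741) = 20.7543 s⁻¹
Solve γ̇ = πDN/h for N: N_max = γ̇_max·h/(π·D) = 20.7543 × 0.00299 / (π × 0.093) = 0.212396 rev/s = 12.7438 rpm

value=12.74 rpm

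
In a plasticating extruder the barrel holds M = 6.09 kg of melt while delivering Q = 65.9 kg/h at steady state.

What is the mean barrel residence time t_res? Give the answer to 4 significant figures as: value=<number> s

Convert throughput: Q = 65.9 kg/h = 65.9/3600 = 0.0183056 kg/s
t_res = M / Q_s = 6.09 / 0.0183056 = 332.686 s

value=332.7 s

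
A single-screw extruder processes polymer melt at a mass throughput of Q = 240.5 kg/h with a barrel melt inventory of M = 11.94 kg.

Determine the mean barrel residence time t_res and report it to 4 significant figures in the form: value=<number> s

value=178.7 s

Q_s = Q / 3600 = 240.5 / 3600 = 0.0668056 kg/s
t_res = M / Q_s = 11.94 / 0.0668056 = 178.728 s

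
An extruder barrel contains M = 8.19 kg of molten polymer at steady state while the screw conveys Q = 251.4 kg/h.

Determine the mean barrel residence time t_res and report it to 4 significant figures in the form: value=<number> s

value=117.3 s

Convert throughput: Q = 251.4 kg/h = 251.4/3600 = 0.0698333 kg/s
t_res = M / Q_s = 8.19 / 0.0698333 = 117.279 s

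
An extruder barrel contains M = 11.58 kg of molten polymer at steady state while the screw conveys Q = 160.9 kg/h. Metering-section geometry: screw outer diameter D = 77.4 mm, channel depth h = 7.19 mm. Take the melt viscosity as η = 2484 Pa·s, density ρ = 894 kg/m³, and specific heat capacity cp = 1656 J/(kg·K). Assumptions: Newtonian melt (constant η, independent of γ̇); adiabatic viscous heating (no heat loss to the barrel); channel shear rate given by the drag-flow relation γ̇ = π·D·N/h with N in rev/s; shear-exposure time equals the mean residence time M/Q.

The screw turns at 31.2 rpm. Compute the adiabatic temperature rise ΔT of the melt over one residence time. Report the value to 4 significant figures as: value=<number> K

Q_s = Q / 3600 = 160.9 / 3600 = 0.0446944 kg/s
t_res = M / Q_s = 11.58 / 0.0446944 = 259.093 s
Convert to SI: D = 0.0774 m, h = 0.00719 m, N = 31.2/60 = 0.52 rev/s
Shear rate: γ̇ = πDN/h = π·0.0774·0.52/0.00719 = 17.5859 s⁻¹
ΔT = η·γ̇²·t_res/(ρ·cp) = [2484 × 17.5859² × 259.093] / [894 × 1656] = 134.443 K

value=134.4 K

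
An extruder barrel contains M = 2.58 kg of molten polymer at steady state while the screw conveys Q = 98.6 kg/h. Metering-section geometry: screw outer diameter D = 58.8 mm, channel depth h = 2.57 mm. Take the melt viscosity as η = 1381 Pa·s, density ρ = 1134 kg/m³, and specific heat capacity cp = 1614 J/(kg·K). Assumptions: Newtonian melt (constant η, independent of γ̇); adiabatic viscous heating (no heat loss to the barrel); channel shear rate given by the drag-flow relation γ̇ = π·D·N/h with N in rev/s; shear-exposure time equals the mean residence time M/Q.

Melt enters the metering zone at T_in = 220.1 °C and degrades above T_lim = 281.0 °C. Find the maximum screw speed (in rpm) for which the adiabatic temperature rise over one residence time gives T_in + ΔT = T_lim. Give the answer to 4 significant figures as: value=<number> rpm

value=24.43 rpm

Throughput in SI: Q_s = 98.6 kg/h ÷ 3600 s/h = 0.0273889 kg/s
t_res = M / Q_s = 2.58 / 0.0273889 = 94.1988 s
Convert to metres: D = 0.0588 m, h = 0.00257 m
Allowable rise: ΔT_a = T_lim − T_in = 281.0 − 220.1 = 60.9 K
Invert ΔT = ηγ̇²t_res/(ρcp) for γ̇: γ̇_max² = ΔT_a ρ cp / (η t_res) = 60.9·1134·1614 / (1381·94.1988) = 856.83 s⁻²
γ̇_max = sqrt(856.83) = 29.2717 s⁻¹
N_max = γ̇_max·h / (π·D) = 29.2717 · 0.00257 / (π · 0.0588) = 0.407243 rev/s = 24.4346 rpm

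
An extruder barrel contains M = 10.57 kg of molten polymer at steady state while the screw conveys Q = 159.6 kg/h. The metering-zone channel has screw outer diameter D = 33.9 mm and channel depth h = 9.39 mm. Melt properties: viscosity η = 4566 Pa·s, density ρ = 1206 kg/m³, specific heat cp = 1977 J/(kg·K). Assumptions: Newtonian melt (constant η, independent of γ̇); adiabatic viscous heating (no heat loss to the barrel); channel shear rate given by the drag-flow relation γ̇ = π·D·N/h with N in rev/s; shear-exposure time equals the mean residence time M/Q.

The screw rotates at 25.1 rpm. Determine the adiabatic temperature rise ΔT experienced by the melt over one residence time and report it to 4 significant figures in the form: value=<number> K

Throughput in SI: Q_s = 159.6 kg/h ÷ 3600 s/h = 0.0443333 kg/s
Mean residence time: t_res = M/Q_s = 10.57 kg / 0.0443333 kg/s = 238.421 s
Convert to SI: D = 0.0339 m, h = 0.00939 m, N = 25.1/60 = 0.418333 rev/s
γ̇ = π D N / h = (π)(0.0339)(0.418333) / 0.00939 = 4.74467 s⁻¹
Adiabatic rise: ΔT = η γ̇² t_res / (ρ cp) = 4566·(4.74467)²·238.421 / (1206·1977) = 10.2787 K

value=10.28 K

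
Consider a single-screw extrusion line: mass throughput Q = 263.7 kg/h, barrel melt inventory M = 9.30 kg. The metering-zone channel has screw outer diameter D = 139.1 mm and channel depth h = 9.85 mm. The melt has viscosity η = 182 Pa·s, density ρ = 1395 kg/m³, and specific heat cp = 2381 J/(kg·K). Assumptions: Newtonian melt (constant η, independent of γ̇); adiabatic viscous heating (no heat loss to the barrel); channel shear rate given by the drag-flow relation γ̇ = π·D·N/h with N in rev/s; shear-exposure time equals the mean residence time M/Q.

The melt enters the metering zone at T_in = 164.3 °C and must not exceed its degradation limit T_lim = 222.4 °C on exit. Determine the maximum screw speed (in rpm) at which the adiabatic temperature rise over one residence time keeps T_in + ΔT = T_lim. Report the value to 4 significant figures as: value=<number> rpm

value=123.6 rpm

Q_s = Q / 3600 = 263.7 / 3600 = 0.07325 kg/s
t_res = M / Q_s = 9.30 ÷ 0.07325 = 126.962 s
D = 139.1 mm = 0.1391 m;  h = 9.85 mm = 0.00985 m
Allowable rise: ΔT_a = T_lim − T_in = 222.4 − 164.3 = 58.1 K
γ̇_max² = ΔT_a·ρ·cp / (η·t_res) = [58.1 × 1395 × 2381] / [182 × 126.962] = 8351.47 s⁻²
γ̇_max = √8351.47 = 91.3864 s⁻¹
Solve γ̇ = πDN/h for N: N_max = γ̇_max·h/(π·D) = 91.3864 × 0.00985 / (π × 0.1391) = 2.05987 rev/s = 123.592 rpm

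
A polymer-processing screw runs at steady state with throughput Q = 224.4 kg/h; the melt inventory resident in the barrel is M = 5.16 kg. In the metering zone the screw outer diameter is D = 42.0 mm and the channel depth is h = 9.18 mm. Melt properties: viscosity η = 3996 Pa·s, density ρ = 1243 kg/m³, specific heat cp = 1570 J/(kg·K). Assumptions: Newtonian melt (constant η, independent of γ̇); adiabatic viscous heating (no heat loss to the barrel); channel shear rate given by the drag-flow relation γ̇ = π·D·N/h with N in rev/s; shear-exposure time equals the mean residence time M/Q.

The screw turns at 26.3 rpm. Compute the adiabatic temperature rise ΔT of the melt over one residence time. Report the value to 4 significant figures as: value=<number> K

value=6.728 K

Convert throughput: Q = 224.4 kg/h = 224.4/3600 = 0.0623333 kg/s
Mean residence time: t_res = M/Q_s = 5.16 kg / 0.0623333 kg/s = 82.7807 s
D = 42.0 mm = 0.042 m;  h = 9.18 mm = 0.00918 m;  N = 26.3 rpm / 60 = 0.438333 rev/s
γ̇ = π·D·N / h = π · 0.042 · 0.438333 / 0.00918 = 6.3003 s⁻¹
ΔT = η·γ̇²·t_res / (ρ·cp) = 3996 · (6.3003)² · 82.7807 / (1243 · 1570) = 6.72831 K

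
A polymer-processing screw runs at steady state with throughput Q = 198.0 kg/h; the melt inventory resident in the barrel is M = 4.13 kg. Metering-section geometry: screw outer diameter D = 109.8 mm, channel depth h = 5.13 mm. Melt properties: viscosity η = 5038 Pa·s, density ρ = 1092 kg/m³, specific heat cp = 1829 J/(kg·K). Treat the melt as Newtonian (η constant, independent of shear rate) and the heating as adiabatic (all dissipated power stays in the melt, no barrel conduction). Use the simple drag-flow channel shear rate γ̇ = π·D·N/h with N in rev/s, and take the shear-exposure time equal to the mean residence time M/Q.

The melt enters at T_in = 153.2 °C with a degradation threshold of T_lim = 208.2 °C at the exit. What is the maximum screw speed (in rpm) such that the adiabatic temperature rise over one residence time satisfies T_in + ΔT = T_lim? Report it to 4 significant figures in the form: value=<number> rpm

value=15.21 rpm

Throughput in SI: Q_s = 198.0 kg/h ÷ 3600 s/h = 0.055 kg/s
t_res = M / Q_s = 4.13 / 0.055 = 75.0909 s
Geometry in SI: D = 109.8 mm → 0.1098 m, h = 5.13 mm → 0.00513 m
ΔT_a = T_lim − T_in = 208.2 °C − 153.2 °C = 55 K
γ̇_max² = ΔT_a·ρ·cp/(η·t_res) = 55·1092·1829/(5038·75.0909) = 290.371 s⁻²
γ̇_max = √290.371 = 17.0403 s⁻¹
N_max = γ̇_max h / (πD) = 17.0403·0.00513/(π·0.1098) = 0.253421 rev/s → ×60 = 15.2052 rpm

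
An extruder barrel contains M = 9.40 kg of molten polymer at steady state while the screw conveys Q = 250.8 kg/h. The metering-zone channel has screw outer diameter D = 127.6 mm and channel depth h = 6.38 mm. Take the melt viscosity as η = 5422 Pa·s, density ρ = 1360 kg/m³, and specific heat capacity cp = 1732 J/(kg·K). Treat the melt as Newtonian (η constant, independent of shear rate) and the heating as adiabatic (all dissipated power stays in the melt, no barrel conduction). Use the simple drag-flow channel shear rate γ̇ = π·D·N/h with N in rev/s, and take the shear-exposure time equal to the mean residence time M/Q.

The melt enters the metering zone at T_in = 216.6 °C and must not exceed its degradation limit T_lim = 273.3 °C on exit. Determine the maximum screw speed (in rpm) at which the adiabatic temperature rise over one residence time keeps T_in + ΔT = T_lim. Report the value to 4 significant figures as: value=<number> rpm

value=12.90 rpm

Q_s = Q / 3600 = 250.8 / 3600 = 0.0696667 kg/s
Mean residence time: t_res = M/Q_s = 9.40 kg / 0.0696667 kg/s = 134.928 s
Convert to metres: D = 0.1276 m, h = 0.00638 m
ΔT_a = T_lim − T_in = 273.3 °C − 216.6 °C = 56.7 K
Invert ΔT = ηγ̇²t_res/(ρcp) for γ̇: γ̇_max² = ΔT_a ρ cp / (η t_res) = 56.7·1360·1732 / (5422·134.928) = 182.561 s⁻²
γ̇_max = √182.561 = 13.5115 s⁻¹
Solve γ̇ = πDN/h for N: N_max = γ̇_max·h/(π·D) = 13.5115 × 0.00638 / (π × 0.1276) = 0.215042 rev/s = 12.9025 rpm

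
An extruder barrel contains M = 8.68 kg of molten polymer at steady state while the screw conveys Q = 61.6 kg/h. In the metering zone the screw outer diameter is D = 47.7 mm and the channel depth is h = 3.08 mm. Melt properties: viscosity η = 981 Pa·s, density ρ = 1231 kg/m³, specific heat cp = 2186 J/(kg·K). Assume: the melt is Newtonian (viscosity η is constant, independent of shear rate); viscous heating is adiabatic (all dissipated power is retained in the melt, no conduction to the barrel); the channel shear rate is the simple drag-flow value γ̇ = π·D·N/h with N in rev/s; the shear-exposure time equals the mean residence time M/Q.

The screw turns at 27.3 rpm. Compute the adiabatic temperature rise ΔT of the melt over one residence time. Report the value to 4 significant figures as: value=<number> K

value=90.63 K

Q_s = Q / 3600 = 61.6 / 3600 = 0.0171111 kg/s
t_res = M / Q_s = 8.68 / 0.0171111 = 507.273 s
Convert to SI: D = 0.0477 m, h = 0.00308 m, N = 27.3/60 = 0.455 rev/s
Shear rate: γ̇ = πDN/h = π·0.0477·0.455/0.00308 = 22.1375 s⁻¹
Adiabatic rise: ΔT = η γ̇² t_res / (ρ cp) = 981·(22.1375)²·507.273 / (1231·2186) = 90.6275 K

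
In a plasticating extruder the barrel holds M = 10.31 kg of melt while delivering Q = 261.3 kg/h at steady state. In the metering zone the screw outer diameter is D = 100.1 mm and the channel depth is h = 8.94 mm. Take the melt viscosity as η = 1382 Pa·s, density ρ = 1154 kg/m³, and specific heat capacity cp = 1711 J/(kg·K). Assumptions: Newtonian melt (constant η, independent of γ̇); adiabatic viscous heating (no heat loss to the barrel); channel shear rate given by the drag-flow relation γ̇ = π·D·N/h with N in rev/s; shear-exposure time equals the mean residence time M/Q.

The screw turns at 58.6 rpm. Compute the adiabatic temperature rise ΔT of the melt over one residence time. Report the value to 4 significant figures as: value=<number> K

Throughput in SI: Q_s = 261.3 kg/h ÷ 3600 s/h = 0.0725833 kg/s
t_res = M / Q_s = 10.31 ÷ 0.0725833 = 142.044 s
D = 100.1 mm = 0.1001 m;  h = 8.94 mm = 0.00894 m;  N = 58.6 rpm / 60 = 0.976667 rev/s
γ̇ = π·D·N / h = π · 0.1001 · 0.976667 / 0.00894 = 34.3552 s⁻¹
ΔT = η·γ̇²·t_res/(ρ·cp) = [1382 × 34.3552² × 142.044] / [1154 × 1711] = 117.344 K

value=117.3 K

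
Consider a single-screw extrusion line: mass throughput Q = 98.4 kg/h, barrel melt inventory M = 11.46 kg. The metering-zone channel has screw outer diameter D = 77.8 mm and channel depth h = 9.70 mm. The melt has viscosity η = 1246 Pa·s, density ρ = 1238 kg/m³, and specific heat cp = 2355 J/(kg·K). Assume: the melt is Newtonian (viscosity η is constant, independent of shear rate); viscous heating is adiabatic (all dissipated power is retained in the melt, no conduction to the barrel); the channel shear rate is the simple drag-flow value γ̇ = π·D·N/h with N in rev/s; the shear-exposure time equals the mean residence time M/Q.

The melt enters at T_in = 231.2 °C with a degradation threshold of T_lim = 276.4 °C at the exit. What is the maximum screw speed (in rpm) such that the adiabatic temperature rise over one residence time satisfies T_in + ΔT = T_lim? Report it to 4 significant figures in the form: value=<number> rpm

Convert throughput: Q = 98.4 kg/h = 98.4/3600 = 0.0273333 kg/s
t_res = M / Q_s = 11.46 ÷ 0.0273333 = 419.268 s
Geometry in SI: D = 77.8 mm → 0.0778 m, h = 9.70 mm → 0.0097 m
ΔT_a = T_lim − T_in = 276.4 − 231.2 = 45.2 K
γ̇_max² = ΔT_a·ρ·cp/(η·t_res) = 45.2·1238·2355/(1246·419.268) = 252.255 s⁻²
Take the square root: γ̇_max = √(252.255) = 15.8825 s⁻¹
N_max = γ̇_max h / (πD) = 15.8825·0.0097/(π·0.0778) = 0.630322 rev/s → ×60 = 37.8193 rpm

value=37.82 rpm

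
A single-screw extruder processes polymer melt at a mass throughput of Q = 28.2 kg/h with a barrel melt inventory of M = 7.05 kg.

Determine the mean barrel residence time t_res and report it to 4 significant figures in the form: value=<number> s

value=900.0 s

Convert throughput: Q = 28.2 kg/h = 28.2/3600 = 0.00783333 kg/s
Mean residence time: t_res = M/Q_s = 7.05 kg / 0.00783333 kg/s = 900 s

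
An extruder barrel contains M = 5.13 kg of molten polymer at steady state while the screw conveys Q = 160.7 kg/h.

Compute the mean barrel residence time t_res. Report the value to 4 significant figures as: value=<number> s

value=114.9 s

Q_s = Q / 3600 = 160.7 / 3600 = 0.0446389 kg/s
t_res = M / Q_s = 5.13 ÷ 0.0446389 = 114.922 s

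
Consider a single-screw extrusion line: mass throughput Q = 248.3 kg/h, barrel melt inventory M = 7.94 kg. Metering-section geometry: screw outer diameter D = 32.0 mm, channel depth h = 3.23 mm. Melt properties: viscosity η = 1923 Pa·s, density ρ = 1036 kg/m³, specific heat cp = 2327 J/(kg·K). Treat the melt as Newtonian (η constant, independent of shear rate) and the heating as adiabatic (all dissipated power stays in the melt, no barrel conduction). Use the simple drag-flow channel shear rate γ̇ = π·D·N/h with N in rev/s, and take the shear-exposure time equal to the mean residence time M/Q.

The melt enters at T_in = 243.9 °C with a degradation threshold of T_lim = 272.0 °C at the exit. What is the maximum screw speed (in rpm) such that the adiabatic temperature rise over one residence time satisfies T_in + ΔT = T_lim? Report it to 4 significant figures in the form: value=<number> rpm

Q_s = Q / 3600 = 248.3 / 3600 = 0.0689722 kg/s
Mean residence time: t_res = M/Q_s = 7.94 kg / 0.0689722 kg/s = 115.119 s
D = 32.0 mm = 0.032 m;  h = 3.23 mm = 0.00323 m
ΔT_a = T_lim − T_in = 272.0 °C − 243.9 °C = 28.1 K
γ̇_max² = ΔT_a·ρ·cp/(η·t_res) = 28.1·1036·2327/(1923·115.119) = 306.011 s⁻²
Take the square root: γ̇_max = √(306.011) = 17.4932 s⁻¹
Solve γ̇ = πDN/h for N: N_max = γ̇_max·h/(π·D) = 17.4932 × 0.00323 / (π × 0.032) = 0.562045 rev/s = 33.7227 rpm

value=33.72 rpm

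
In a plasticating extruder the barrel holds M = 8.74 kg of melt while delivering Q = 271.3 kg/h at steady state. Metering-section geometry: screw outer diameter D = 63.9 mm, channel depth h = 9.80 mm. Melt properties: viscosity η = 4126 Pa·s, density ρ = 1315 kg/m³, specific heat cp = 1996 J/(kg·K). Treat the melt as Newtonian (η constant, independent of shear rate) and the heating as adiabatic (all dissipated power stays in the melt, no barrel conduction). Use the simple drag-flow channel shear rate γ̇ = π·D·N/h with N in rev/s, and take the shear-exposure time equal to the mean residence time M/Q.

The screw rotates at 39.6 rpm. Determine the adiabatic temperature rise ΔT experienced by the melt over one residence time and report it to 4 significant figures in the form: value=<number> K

Convert throughput: Q = 271.3 kg/h = 271.3/3600 = 0.0753611 kg/s
Mean residence time: t_res = M/Q_s = 8.74 kg / 0.0753611 kg/s = 115.975 s
Geometry in metres: D = 63.9 mm → 0.0639 m, h = 9.80 mm → 0.0098 m; screw speed N = 39.6 rpm = 0.66 rev/s
Shear rate: γ̇ = πDN/h = π·0.0639·0.66/0.0098 = 13.5197 s⁻¹
ΔT = η·γ̇²·t_res/(ρ·cp) = [4126 × 13.5197² × 115.975] / [1315 × 1996] = 33.323 K

value=33.32 K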